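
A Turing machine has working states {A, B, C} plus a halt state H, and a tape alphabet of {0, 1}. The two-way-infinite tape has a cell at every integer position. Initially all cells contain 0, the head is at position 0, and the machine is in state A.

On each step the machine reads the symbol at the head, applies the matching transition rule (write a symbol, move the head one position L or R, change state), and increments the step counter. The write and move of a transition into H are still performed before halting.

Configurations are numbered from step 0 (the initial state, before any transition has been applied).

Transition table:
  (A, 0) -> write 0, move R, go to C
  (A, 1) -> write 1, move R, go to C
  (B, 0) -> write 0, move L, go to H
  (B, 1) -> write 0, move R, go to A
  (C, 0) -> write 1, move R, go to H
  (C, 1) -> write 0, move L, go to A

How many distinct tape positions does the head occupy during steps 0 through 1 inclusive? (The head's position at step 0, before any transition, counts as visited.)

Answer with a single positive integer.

Answer: 2

Derivation:
Step 1: in state A at pos 0, read 0 -> (A,0)->write 0,move R,goto C. Now: state=C, head=1, tape[-1..2]=0000 (head:   ^)
Head positions at steps 0..1: starting at 0, distinct positions visited = {0, 1} -> 2 position(s)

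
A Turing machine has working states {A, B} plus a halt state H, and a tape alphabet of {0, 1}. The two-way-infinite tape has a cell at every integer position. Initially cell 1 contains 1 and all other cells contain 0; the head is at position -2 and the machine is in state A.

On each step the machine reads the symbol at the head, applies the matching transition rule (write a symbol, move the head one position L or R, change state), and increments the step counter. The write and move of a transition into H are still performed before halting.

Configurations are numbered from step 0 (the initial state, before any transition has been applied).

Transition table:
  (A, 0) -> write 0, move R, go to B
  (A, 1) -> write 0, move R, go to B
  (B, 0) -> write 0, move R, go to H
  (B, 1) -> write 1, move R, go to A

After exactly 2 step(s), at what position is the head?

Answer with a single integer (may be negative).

Answer: 0

Derivation:
Step 1: in state A at pos -2, read 0 -> (A,0)->write 0,move R,goto B. Now: state=B, head=-1, tape[-3..2]=000010 (head:   ^)
Step 2: in state B at pos -1, read 0 -> (B,0)->write 0,move R,goto H. Now: state=H, head=0, tape[-3..2]=000010 (head:    ^)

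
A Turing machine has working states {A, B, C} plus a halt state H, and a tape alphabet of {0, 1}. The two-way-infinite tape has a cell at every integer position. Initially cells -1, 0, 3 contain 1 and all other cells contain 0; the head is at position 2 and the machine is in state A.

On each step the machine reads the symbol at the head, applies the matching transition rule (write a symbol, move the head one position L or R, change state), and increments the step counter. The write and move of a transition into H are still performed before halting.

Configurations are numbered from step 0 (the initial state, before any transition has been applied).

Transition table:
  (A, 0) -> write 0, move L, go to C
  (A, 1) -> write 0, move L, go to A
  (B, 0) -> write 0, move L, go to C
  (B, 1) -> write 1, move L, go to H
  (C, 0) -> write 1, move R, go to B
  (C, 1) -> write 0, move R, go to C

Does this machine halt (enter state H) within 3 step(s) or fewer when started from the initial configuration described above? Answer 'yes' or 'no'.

Answer: no

Derivation:
Step 1: in state A at pos 2, read 0 -> (A,0)->write 0,move L,goto C. Now: state=C, head=1, tape[-2..4]=0110010 (head:    ^)
Step 2: in state C at pos 1, read 0 -> (C,0)->write 1,move R,goto B. Now: state=B, head=2, tape[-2..4]=0111010 (head:     ^)
Step 3: in state B at pos 2, read 0 -> (B,0)->write 0,move L,goto C. Now: state=C, head=1, tape[-2..4]=0111010 (head:    ^)
After 3 step(s): state = C (not H) -> not halted within 3 -> no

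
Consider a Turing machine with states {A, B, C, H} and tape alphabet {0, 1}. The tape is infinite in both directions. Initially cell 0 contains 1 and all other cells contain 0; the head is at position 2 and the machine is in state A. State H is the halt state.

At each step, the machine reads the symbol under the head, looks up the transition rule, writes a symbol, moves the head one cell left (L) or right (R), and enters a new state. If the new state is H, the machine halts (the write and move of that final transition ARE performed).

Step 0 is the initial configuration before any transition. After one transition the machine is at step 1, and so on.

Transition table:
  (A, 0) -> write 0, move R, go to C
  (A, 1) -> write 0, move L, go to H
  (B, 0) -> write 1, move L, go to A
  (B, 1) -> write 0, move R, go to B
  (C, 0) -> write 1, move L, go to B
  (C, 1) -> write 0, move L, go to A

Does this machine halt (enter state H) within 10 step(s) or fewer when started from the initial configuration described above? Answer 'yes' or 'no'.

Step 1: in state A at pos 2, read 0 -> (A,0)->write 0,move R,goto C. Now: state=C, head=3, tape[-1..4]=010000 (head:     ^)
Step 2: in state C at pos 3, read 0 -> (C,0)->write 1,move L,goto B. Now: state=B, head=2, tape[-1..4]=010010 (head:    ^)
Step 3: in state B at pos 2, read 0 -> (B,0)->write 1,move L,goto A. Now: state=A, head=1, tape[-1..4]=010110 (head:   ^)
Step 4: in state A at pos 1, read 0 -> (A,0)->write 0,move R,goto C. Now: state=C, head=2, tape[-1..4]=010110 (head:    ^)
Step 5: in state C at pos 2, read 1 -> (C,1)->write 0,move L,goto A. Now: state=A, head=1, tape[-1..4]=010010 (head:   ^)
Step 6: in state A at pos 1, read 0 -> (A,0)->write 0,move R,goto C. Now: state=C, head=2, tape[-1..4]=010010 (head:    ^)
Step 7: in state C at pos 2, read 0 -> (C,0)->write 1,move L,goto B. Now: state=B, head=1, tape[-1..4]=010110 (head:   ^)
Step 8: in state B at pos 1, read 0 -> (B,0)->write 1,move L,goto A. Now: state=A, head=0, tape[-1..4]=011110 (head:  ^)
Step 9: in state A at pos 0, read 1 -> (A,1)->write 0,move L,goto H. Now: state=H, head=-1, tape[-2..4]=0001110 (head:  ^)
State H reached at step 9; 9 <= 10 -> yes

Answer: yes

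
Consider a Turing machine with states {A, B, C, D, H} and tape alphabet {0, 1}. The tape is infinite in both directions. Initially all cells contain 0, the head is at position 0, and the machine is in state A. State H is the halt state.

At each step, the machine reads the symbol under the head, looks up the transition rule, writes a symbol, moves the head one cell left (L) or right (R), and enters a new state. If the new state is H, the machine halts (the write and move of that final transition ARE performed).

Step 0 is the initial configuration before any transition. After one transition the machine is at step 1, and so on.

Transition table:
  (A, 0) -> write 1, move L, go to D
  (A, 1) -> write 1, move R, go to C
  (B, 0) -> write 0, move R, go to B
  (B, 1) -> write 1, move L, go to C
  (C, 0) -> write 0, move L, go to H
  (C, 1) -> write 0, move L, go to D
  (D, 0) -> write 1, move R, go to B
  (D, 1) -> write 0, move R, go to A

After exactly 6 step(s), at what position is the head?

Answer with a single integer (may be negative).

Answer: 0

Derivation:
Step 1: in state A at pos 0, read 0 -> (A,0)->write 1,move L,goto D. Now: state=D, head=-1, tape[-2..1]=0010 (head:  ^)
Step 2: in state D at pos -1, read 0 -> (D,0)->write 1,move R,goto B. Now: state=B, head=0, tape[-2..1]=0110 (head:   ^)
Step 3: in state B at pos 0, read 1 -> (B,1)->write 1,move L,goto C. Now: state=C, head=-1, tape[-2..1]=0110 (head:  ^)
Step 4: in state C at pos -1, read 1 -> (C,1)->write 0,move L,goto D. Now: state=D, head=-2, tape[-3..1]=00010 (head:  ^)
Step 5: in state D at pos -2, read 0 -> (D,0)->write 1,move R,goto B. Now: state=B, head=-1, tape[-3..1]=01010 (head:   ^)
Step 6: in state B at pos -1, read 0 -> (B,0)->write 0,move R,goto B. Now: state=B, head=0, tape[-3..1]=01010 (head:    ^)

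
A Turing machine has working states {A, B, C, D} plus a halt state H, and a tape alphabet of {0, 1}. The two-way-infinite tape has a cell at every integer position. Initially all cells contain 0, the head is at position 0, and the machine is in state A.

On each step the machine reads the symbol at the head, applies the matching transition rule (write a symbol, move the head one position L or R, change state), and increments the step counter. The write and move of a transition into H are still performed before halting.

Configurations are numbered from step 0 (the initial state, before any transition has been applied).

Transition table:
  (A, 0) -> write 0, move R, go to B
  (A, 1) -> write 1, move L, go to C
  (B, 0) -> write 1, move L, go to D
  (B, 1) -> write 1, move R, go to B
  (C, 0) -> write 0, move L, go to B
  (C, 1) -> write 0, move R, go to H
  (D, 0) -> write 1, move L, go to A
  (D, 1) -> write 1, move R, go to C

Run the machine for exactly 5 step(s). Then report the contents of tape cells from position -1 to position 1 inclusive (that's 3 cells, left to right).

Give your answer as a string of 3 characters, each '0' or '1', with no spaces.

Answer: 011

Derivation:
Step 1: in state A at pos 0, read 0 -> (A,0)->write 0,move R,goto B. Now: state=B, head=1, tape[-1..2]=0000 (head:   ^)
Step 2: in state B at pos 1, read 0 -> (B,0)->write 1,move L,goto D. Now: state=D, head=0, tape[-1..2]=0010 (head:  ^)
Step 3: in state D at pos 0, read 0 -> (D,0)->write 1,move L,goto A. Now: state=A, head=-1, tape[-2..2]=00110 (head:  ^)
Step 4: in state A at pos -1, read 0 -> (A,0)->write 0,move R,goto B. Now: state=B, head=0, tape[-2..2]=00110 (head:   ^)
Step 5: in state B at pos 0, read 1 -> (B,1)->write 1,move R,goto B. Now: state=B, head=1, tape[-2..2]=00110 (head:    ^)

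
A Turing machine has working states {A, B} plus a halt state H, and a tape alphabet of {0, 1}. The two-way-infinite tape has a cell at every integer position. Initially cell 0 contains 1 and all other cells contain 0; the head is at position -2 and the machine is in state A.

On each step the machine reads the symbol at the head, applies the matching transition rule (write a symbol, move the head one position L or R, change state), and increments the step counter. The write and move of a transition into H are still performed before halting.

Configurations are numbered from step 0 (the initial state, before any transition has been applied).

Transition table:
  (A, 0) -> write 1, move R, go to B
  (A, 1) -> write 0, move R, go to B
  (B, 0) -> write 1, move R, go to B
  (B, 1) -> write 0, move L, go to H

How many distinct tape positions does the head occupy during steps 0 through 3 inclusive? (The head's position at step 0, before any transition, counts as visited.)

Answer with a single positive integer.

Step 1: in state A at pos -2, read 0 -> (A,0)->write 1,move R,goto B. Now: state=B, head=-1, tape[-3..1]=01010 (head:   ^)
Step 2: in state B at pos -1, read 0 -> (B,0)->write 1,move R,goto B. Now: state=B, head=0, tape[-3..1]=01110 (head:    ^)
Step 3: in state B at pos 0, read 1 -> (B,1)->write 0,move L,goto H. Now: state=H, head=-1, tape[-3..1]=01100 (head:   ^)
Head positions at steps 0..3: starting at -2, distinct positions visited = {-2, -1, 0} -> 3 position(s)

Answer: 3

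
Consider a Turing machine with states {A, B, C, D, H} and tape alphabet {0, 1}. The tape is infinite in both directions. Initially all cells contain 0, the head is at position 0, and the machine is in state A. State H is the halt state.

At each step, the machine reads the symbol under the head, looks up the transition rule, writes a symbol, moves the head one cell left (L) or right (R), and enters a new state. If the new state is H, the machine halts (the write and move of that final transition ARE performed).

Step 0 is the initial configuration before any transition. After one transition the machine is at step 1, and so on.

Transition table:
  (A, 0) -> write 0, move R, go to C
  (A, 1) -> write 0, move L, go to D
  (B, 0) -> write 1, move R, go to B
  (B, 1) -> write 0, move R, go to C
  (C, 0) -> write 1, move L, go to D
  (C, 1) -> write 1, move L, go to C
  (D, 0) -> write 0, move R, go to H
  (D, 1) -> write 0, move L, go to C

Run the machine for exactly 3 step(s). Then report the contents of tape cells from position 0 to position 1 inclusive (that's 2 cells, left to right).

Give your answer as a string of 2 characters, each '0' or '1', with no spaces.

Step 1: in state A at pos 0, read 0 -> (A,0)->write 0,move R,goto C. Now: state=C, head=1, tape[-1..2]=0000 (head:   ^)
Step 2: in state C at pos 1, read 0 -> (C,0)->write 1,move L,goto D. Now: state=D, head=0, tape[-1..2]=0010 (head:  ^)
Step 3: in state D at pos 0, read 0 -> (D,0)->write 0,move R,goto H. Now: state=H, head=1, tape[-1..2]=0010 (head:   ^)

Answer: 01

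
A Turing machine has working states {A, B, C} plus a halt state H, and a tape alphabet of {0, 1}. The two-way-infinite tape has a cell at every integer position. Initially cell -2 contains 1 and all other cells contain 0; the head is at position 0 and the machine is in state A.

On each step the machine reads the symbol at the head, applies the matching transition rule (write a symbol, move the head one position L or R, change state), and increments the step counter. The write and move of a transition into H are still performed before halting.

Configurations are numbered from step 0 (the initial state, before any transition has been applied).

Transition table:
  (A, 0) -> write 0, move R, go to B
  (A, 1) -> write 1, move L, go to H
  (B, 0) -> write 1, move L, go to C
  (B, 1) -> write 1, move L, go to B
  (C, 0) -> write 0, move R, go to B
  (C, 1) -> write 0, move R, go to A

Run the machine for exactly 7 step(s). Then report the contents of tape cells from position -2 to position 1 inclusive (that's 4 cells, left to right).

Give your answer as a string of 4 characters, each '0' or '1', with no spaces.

Step 1: in state A at pos 0, read 0 -> (A,0)->write 0,move R,goto B. Now: state=B, head=1, tape[-3..2]=010000 (head:     ^)
Step 2: in state B at pos 1, read 0 -> (B,0)->write 1,move L,goto C. Now: state=C, head=0, tape[-3..2]=010010 (head:    ^)
Step 3: in state C at pos 0, read 0 -> (C,0)->write 0,move R,goto B. Now: state=B, head=1, tape[-3..2]=010010 (head:     ^)
Step 4: in state B at pos 1, read 1 -> (B,1)->write 1,move L,goto B. Now: state=B, head=0, tape[-3..2]=010010 (head:    ^)
Step 5: in state B at pos 0, read 0 -> (B,0)->write 1,move L,goto C. Now: state=C, head=-1, tape[-3..2]=010110 (head:   ^)
Step 6: in state C at pos -1, read 0 -> (C,0)->write 0,move R,goto B. Now: state=B, head=0, tape[-3..2]=010110 (head:    ^)
Step 7: in state B at pos 0, read 1 -> (B,1)->write 1,move L,goto B. Now: state=B, head=-1, tape[-3..2]=010110 (head:   ^)

Answer: 1011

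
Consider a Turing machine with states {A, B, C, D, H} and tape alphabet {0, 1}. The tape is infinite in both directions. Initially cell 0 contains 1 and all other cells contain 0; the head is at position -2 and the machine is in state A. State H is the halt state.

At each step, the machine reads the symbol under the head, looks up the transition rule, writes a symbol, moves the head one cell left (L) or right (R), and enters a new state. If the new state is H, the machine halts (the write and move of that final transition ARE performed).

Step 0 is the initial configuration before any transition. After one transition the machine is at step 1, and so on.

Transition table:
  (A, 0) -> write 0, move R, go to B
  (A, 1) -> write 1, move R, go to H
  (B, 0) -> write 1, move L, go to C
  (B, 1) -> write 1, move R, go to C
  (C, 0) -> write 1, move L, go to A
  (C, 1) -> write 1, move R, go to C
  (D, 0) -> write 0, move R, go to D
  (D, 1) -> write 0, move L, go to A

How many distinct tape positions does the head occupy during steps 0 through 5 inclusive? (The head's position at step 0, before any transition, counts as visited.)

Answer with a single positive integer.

Answer: 3

Derivation:
Step 1: in state A at pos -2, read 0 -> (A,0)->write 0,move R,goto B. Now: state=B, head=-1, tape[-3..1]=00010 (head:   ^)
Step 2: in state B at pos -1, read 0 -> (B,0)->write 1,move L,goto C. Now: state=C, head=-2, tape[-3..1]=00110 (head:  ^)
Step 3: in state C at pos -2, read 0 -> (C,0)->write 1,move L,goto A. Now: state=A, head=-3, tape[-4..1]=001110 (head:  ^)
Step 4: in state A at pos -3, read 0 -> (A,0)->write 0,move R,goto B. Now: state=B, head=-2, tape[-4..1]=001110 (head:   ^)
Step 5: in state B at pos -2, read 1 -> (B,1)->write 1,move R,goto C. Now: state=C, head=-1, tape[-4..1]=001110 (head:    ^)
Head positions at steps 0..5: starting at -2, distinct positions visited = {-3, -2, -1} -> 3 position(s)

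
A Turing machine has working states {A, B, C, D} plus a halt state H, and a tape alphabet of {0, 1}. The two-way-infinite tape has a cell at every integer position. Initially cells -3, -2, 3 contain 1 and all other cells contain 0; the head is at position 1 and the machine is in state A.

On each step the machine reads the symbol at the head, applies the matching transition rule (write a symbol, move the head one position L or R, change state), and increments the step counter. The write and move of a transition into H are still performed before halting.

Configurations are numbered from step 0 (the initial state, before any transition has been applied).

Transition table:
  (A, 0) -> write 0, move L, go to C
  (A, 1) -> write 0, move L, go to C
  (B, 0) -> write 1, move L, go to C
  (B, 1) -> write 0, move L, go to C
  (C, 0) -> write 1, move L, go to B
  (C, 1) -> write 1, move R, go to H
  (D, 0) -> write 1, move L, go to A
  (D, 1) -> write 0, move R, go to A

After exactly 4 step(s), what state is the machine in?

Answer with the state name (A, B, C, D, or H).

Step 1: in state A at pos 1, read 0 -> (A,0)->write 0,move L,goto C. Now: state=C, head=0, tape[-4..4]=011000010 (head:     ^)
Step 2: in state C at pos 0, read 0 -> (C,0)->write 1,move L,goto B. Now: state=B, head=-1, tape[-4..4]=011010010 (head:    ^)
Step 3: in state B at pos -1, read 0 -> (B,0)->write 1,move L,goto C. Now: state=C, head=-2, tape[-4..4]=011110010 (head:   ^)
Step 4: in state C at pos -2, read 1 -> (C,1)->write 1,move R,goto H. Now: state=H, head=-1, tape[-4..4]=011110010 (head:    ^)

Answer: H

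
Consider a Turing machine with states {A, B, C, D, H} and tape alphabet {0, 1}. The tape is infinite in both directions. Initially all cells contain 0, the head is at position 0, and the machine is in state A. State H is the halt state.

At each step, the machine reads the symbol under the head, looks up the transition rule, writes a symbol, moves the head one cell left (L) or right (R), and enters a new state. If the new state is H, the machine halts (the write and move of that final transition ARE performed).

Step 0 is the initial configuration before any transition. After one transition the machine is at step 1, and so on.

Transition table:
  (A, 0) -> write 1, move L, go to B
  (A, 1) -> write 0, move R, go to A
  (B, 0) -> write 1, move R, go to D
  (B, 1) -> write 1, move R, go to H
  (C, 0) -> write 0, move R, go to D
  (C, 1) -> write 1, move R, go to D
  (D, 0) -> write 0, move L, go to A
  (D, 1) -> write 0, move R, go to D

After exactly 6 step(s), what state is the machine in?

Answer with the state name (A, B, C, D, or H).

Step 1: in state A at pos 0, read 0 -> (A,0)->write 1,move L,goto B. Now: state=B, head=-1, tape[-2..1]=0010 (head:  ^)
Step 2: in state B at pos -1, read 0 -> (B,0)->write 1,move R,goto D. Now: state=D, head=0, tape[-2..1]=0110 (head:   ^)
Step 3: in state D at pos 0, read 1 -> (D,1)->write 0,move R,goto D. Now: state=D, head=1, tape[-2..2]=01000 (head:    ^)
Step 4: in state D at pos 1, read 0 -> (D,0)->write 0,move L,goto A. Now: state=A, head=0, tape[-2..2]=01000 (head:   ^)
Step 5: in state A at pos 0, read 0 -> (A,0)->write 1,move L,goto B. Now: state=B, head=-1, tape[-2..2]=01100 (head:  ^)
Step 6: in state B at pos -1, read 1 -> (B,1)->write 1,move R,goto H. Now: state=H, head=0, tape[-2..2]=01100 (head:   ^)

Answer: H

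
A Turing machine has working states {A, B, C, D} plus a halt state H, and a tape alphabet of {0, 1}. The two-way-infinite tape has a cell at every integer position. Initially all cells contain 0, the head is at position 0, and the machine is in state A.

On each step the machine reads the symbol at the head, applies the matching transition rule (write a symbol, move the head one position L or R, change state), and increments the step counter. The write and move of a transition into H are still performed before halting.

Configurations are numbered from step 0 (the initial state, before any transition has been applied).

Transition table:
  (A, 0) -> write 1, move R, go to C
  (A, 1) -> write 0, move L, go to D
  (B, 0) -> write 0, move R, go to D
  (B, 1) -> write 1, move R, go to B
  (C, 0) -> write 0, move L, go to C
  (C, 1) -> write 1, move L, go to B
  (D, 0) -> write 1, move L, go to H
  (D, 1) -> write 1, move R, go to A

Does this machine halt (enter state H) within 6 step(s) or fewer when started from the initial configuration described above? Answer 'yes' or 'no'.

Answer: no

Derivation:
Step 1: in state A at pos 0, read 0 -> (A,0)->write 1,move R,goto C. Now: state=C, head=1, tape[-1..2]=0100 (head:   ^)
Step 2: in state C at pos 1, read 0 -> (C,0)->write 0,move L,goto C. Now: state=C, head=0, tape[-1..2]=0100 (head:  ^)
Step 3: in state C at pos 0, read 1 -> (C,1)->write 1,move L,goto B. Now: state=B, head=-1, tape[-2..2]=00100 (head:  ^)
Step 4: in state B at pos -1, read 0 -> (B,0)->write 0,move R,goto D. Now: state=D, head=0, tape[-2..2]=00100 (head:   ^)
Step 5: in state D at pos 0, read 1 -> (D,1)->write 1,move R,goto A. Now: state=A, head=1, tape[-2..2]=00100 (head:    ^)
Step 6: in state A at pos 1, read 0 -> (A,0)->write 1,move R,goto C. Now: state=C, head=2, tape[-2..3]=001100 (head:     ^)
After 6 step(s): state = C (not H) -> not halted within 6 -> no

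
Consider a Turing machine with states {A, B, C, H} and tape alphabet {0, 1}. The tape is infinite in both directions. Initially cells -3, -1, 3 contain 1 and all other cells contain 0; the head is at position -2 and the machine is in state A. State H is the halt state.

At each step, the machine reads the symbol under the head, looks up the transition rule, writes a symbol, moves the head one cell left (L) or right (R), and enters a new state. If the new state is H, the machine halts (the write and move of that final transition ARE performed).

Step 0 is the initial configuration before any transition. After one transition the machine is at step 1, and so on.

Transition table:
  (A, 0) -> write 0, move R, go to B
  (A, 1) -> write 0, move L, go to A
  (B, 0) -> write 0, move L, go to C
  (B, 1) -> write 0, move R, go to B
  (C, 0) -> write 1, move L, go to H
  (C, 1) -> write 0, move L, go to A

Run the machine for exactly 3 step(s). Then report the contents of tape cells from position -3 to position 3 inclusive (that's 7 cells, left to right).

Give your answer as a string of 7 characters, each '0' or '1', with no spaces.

Step 1: in state A at pos -2, read 0 -> (A,0)->write 0,move R,goto B. Now: state=B, head=-1, tape[-4..4]=010100010 (head:    ^)
Step 2: in state B at pos -1, read 1 -> (B,1)->write 0,move R,goto B. Now: state=B, head=0, tape[-4..4]=010000010 (head:     ^)
Step 3: in state B at pos 0, read 0 -> (B,0)->write 0,move L,goto C. Now: state=C, head=-1, tape[-4..4]=010000010 (head:    ^)

Answer: 1000001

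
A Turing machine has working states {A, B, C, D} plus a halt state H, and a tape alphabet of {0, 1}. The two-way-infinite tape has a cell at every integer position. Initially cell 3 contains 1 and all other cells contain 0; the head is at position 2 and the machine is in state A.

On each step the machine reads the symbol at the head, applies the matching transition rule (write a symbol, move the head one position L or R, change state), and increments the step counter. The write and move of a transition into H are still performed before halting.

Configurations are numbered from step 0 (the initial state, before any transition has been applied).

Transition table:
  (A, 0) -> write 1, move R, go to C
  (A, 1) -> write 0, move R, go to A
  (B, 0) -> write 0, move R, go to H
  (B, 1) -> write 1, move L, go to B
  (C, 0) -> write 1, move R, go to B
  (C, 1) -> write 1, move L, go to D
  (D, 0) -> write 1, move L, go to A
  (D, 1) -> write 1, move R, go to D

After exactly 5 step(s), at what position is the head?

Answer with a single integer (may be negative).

Answer: 3

Derivation:
Step 1: in state A at pos 2, read 0 -> (A,0)->write 1,move R,goto C. Now: state=C, head=3, tape[1..4]=0110 (head:   ^)
Step 2: in state C at pos 3, read 1 -> (C,1)->write 1,move L,goto D. Now: state=D, head=2, tape[1..4]=0110 (head:  ^)
Step 3: in state D at pos 2, read 1 -> (D,1)->write 1,move R,goto D. Now: state=D, head=3, tape[1..4]=0110 (head:   ^)
Step 4: in state D at pos 3, read 1 -> (D,1)->write 1,move R,goto D. Now: state=D, head=4, tape[1..5]=01100 (head:    ^)
Step 5: in state D at pos 4, read 0 -> (D,0)->write 1,move L,goto A. Now: state=A, head=3, tape[1..5]=01110 (head:   ^)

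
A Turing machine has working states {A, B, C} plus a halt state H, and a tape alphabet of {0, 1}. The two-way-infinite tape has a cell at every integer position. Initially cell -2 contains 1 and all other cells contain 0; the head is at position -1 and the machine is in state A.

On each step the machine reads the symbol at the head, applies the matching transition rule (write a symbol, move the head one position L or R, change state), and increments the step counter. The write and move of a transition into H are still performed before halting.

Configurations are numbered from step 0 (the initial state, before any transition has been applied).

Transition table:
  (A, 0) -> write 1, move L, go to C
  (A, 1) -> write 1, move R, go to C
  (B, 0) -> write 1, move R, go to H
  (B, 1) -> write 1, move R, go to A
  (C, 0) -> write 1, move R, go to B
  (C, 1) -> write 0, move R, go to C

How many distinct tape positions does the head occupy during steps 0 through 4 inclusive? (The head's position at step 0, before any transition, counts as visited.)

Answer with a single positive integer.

Step 1: in state A at pos -1, read 0 -> (A,0)->write 1,move L,goto C. Now: state=C, head=-2, tape[-3..0]=0110 (head:  ^)
Step 2: in state C at pos -2, read 1 -> (C,1)->write 0,move R,goto C. Now: state=C, head=-1, tape[-3..0]=0010 (head:   ^)
Step 3: in state C at pos -1, read 1 -> (C,1)->write 0,move R,goto C. Now: state=C, head=0, tape[-3..1]=00000 (head:    ^)
Step 4: in state C at pos 0, read 0 -> (C,0)->write 1,move R,goto B. Now: state=B, head=1, tape[-3..2]=000100 (head:     ^)
Head positions at steps 0..4: starting at -1, distinct positions visited = {-2, -1, 0, 1} -> 4 position(s)

Answer: 4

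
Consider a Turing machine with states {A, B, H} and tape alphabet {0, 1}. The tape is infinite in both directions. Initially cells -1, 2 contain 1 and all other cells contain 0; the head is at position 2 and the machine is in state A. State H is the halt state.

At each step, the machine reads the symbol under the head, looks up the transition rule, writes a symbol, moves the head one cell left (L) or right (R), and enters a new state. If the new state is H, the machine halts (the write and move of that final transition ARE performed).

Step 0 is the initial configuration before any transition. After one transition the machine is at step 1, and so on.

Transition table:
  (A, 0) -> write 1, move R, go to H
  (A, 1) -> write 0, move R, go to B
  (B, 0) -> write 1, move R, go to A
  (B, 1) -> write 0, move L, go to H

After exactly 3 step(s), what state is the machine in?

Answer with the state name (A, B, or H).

Step 1: in state A at pos 2, read 1 -> (A,1)->write 0,move R,goto B. Now: state=B, head=3, tape[-2..4]=0100000 (head:      ^)
Step 2: in state B at pos 3, read 0 -> (B,0)->write 1,move R,goto A. Now: state=A, head=4, tape[-2..5]=01000100 (head:       ^)
Step 3: in state A at pos 4, read 0 -> (A,0)->write 1,move R,goto H. Now: state=H, head=5, tape[-2..6]=010001100 (head:        ^)

Answer: H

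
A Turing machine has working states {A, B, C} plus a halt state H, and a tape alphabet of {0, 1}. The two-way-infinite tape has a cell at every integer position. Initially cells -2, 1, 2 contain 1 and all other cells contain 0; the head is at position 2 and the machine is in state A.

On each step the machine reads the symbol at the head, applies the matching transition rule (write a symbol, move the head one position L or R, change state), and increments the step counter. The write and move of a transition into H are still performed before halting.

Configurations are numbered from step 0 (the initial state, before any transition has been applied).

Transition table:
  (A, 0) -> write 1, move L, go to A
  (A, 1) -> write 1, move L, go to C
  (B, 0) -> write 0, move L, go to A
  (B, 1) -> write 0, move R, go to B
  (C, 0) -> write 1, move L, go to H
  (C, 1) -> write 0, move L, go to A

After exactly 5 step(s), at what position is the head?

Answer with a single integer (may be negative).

Step 1: in state A at pos 2, read 1 -> (A,1)->write 1,move L,goto C. Now: state=C, head=1, tape[-3..3]=0100110 (head:     ^)
Step 2: in state C at pos 1, read 1 -> (C,1)->write 0,move L,goto A. Now: state=A, head=0, tape[-3..3]=0100010 (head:    ^)
Step 3: in state A at pos 0, read 0 -> (A,0)->write 1,move L,goto A. Now: state=A, head=-1, tape[-3..3]=0101010 (head:   ^)
Step 4: in state A at pos -1, read 0 -> (A,0)->write 1,move L,goto A. Now: state=A, head=-2, tape[-3..3]=0111010 (head:  ^)
Step 5: in state A at pos -2, read 1 -> (A,1)->write 1,move L,goto C. Now: state=C, head=-3, tape[-4..3]=00111010 (head:  ^)

Answer: -3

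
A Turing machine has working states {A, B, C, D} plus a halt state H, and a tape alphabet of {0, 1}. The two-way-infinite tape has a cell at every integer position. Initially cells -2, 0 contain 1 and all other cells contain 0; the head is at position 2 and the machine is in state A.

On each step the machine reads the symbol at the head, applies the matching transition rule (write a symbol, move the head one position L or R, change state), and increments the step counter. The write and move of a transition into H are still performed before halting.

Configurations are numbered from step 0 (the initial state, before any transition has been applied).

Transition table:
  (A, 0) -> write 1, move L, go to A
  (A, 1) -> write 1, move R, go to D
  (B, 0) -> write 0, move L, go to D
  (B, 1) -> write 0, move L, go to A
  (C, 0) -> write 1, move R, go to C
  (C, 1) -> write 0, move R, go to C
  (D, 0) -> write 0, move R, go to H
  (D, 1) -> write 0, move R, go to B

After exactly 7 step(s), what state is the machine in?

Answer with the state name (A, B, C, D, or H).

Step 1: in state A at pos 2, read 0 -> (A,0)->write 1,move L,goto A. Now: state=A, head=1, tape[-3..3]=0101010 (head:     ^)
Step 2: in state A at pos 1, read 0 -> (A,0)->write 1,move L,goto A. Now: state=A, head=0, tape[-3..3]=0101110 (head:    ^)
Step 3: in state A at pos 0, read 1 -> (A,1)->write 1,move R,goto D. Now: state=D, head=1, tape[-3..3]=0101110 (head:     ^)
Step 4: in state D at pos 1, read 1 -> (D,1)->write 0,move R,goto B. Now: state=B, head=2, tape[-3..3]=0101010 (head:      ^)
Step 5: in state B at pos 2, read 1 -> (B,1)->write 0,move L,goto A. Now: state=A, head=1, tape[-3..3]=0101000 (head:     ^)
Step 6: in state A at pos 1, read 0 -> (A,0)->write 1,move L,goto A. Now: state=A, head=0, tape[-3..3]=0101100 (head:    ^)
Step 7: in state A at pos 0, read 1 -> (A,1)->write 1,move R,goto D. Now: state=D, head=1, tape[-3..3]=0101100 (head:     ^)

Answer: D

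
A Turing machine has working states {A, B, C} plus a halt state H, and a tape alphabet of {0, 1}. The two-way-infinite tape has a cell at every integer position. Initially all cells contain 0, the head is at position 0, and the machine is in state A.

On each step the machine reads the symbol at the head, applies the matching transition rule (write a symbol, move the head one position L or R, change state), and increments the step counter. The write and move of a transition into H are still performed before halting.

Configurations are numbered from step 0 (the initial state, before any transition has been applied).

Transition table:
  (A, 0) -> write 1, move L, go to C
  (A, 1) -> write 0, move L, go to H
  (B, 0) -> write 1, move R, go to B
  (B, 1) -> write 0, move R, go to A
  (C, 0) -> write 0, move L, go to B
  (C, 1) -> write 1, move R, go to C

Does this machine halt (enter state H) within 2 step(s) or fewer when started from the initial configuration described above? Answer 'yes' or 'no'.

Answer: no

Derivation:
Step 1: in state A at pos 0, read 0 -> (A,0)->write 1,move L,goto C. Now: state=C, head=-1, tape[-2..1]=0010 (head:  ^)
Step 2: in state C at pos -1, read 0 -> (C,0)->write 0,move L,goto B. Now: state=B, head=-2, tape[-3..1]=00010 (head:  ^)
After 2 step(s): state = B (not H) -> not halted within 2 -> no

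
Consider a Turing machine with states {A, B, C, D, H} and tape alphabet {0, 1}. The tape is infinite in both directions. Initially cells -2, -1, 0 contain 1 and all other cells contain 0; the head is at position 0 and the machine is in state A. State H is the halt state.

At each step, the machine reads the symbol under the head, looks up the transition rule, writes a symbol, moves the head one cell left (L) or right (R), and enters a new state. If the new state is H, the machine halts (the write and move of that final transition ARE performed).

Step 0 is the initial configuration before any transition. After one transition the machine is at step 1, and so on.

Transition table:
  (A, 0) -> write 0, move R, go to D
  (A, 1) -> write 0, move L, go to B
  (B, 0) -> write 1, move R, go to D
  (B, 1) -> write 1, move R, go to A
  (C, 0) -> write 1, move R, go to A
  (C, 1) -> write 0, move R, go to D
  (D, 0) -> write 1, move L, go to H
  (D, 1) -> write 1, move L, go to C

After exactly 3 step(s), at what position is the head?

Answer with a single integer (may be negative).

Answer: 1

Derivation:
Step 1: in state A at pos 0, read 1 -> (A,1)->write 0,move L,goto B. Now: state=B, head=-1, tape[-3..1]=01100 (head:   ^)
Step 2: in state B at pos -1, read 1 -> (B,1)->write 1,move R,goto A. Now: state=A, head=0, tape[-3..1]=01100 (head:    ^)
Step 3: in state A at pos 0, read 0 -> (A,0)->write 0,move R,goto D. Now: state=D, head=1, tape[-3..2]=011000 (head:     ^)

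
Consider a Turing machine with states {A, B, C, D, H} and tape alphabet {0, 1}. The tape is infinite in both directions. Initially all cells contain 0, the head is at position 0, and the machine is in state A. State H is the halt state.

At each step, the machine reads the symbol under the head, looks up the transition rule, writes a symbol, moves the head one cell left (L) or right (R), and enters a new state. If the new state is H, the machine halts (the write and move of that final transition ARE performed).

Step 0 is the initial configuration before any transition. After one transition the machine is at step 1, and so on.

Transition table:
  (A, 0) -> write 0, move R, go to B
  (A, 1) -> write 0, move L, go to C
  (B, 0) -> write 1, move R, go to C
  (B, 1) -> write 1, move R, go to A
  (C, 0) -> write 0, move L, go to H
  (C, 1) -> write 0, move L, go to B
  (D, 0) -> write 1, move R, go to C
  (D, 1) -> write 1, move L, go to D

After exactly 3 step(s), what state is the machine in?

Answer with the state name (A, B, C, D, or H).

Answer: H

Derivation:
Step 1: in state A at pos 0, read 0 -> (A,0)->write 0,move R,goto B. Now: state=B, head=1, tape[-1..2]=0000 (head:   ^)
Step 2: in state B at pos 1, read 0 -> (B,0)->write 1,move R,goto C. Now: state=C, head=2, tape[-1..3]=00100 (head:    ^)
Step 3: in state C at pos 2, read 0 -> (C,0)->write 0,move L,goto H. Now: state=H, head=1, tape[-1..3]=00100 (head:   ^)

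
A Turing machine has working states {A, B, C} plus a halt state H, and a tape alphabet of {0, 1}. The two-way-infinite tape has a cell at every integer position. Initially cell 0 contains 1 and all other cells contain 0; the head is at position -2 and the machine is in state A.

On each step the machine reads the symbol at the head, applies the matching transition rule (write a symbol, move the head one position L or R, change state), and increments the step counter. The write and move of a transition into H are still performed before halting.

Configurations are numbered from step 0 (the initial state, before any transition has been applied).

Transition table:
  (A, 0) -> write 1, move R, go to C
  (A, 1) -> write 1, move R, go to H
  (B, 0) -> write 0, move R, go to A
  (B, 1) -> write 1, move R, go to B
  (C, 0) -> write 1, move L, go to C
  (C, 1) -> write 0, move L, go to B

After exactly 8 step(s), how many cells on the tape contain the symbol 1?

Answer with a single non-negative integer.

Answer: 2

Derivation:
Step 1: in state A at pos -2, read 0 -> (A,0)->write 1,move R,goto C. Now: state=C, head=-1, tape[-3..1]=01010 (head:   ^)
Step 2: in state C at pos -1, read 0 -> (C,0)->write 1,move L,goto C. Now: state=C, head=-2, tape[-3..1]=01110 (head:  ^)
Step 3: in state C at pos -2, read 1 -> (C,1)->write 0,move L,goto B. Now: state=B, head=-3, tape[-4..1]=000110 (head:  ^)
Step 4: in state B at pos -3, read 0 -> (B,0)->write 0,move R,goto A. Now: state=A, head=-2, tape[-4..1]=000110 (head:   ^)
Step 5: in state A at pos -2, read 0 -> (A,0)->write 1,move R,goto C. Now: state=C, head=-1, tape[-4..1]=001110 (head:    ^)
Step 6: in state C at pos -1, read 1 -> (C,1)->write 0,move L,goto B. Now: state=B, head=-2, tape[-4..1]=001010 (head:   ^)
Step 7: in state B at pos -2, read 1 -> (B,1)->write 1,move R,goto B. Now: state=B, head=-1, tape[-4..1]=001010 (head:    ^)
Step 8: in state B at pos -1, read 0 -> (B,0)->write 0,move R,goto A. Now: state=A, head=0, tape[-4..1]=001010 (head:     ^)
Cells containing 1 after step 8: {-2, 0} -> 2 cell(s)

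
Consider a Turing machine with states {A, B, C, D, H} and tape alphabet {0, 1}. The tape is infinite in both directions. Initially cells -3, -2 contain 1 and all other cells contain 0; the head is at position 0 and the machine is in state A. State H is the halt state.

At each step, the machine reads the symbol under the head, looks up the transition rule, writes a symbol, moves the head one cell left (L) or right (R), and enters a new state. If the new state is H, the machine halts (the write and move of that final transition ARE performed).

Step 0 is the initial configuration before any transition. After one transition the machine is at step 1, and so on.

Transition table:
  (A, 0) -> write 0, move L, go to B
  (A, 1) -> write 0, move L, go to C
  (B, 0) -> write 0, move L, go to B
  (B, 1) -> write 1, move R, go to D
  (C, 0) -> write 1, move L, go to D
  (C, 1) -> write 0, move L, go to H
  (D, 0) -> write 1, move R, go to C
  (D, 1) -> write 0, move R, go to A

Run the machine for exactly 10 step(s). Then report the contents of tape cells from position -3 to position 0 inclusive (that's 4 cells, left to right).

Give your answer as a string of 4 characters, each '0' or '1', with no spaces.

Step 1: in state A at pos 0, read 0 -> (A,0)->write 0,move L,goto B. Now: state=B, head=-1, tape[-4..1]=011000 (head:    ^)
Step 2: in state B at pos -1, read 0 -> (B,0)->write 0,move L,goto B. Now: state=B, head=-2, tape[-4..1]=011000 (head:   ^)
Step 3: in state B at pos -2, read 1 -> (B,1)->write 1,move R,goto D. Now: state=D, head=-1, tape[-4..1]=011000 (head:    ^)
Step 4: in state D at pos -1, read 0 -> (D,0)->write 1,move R,goto C. Now: state=C, head=0, tape[-4..1]=011100 (head:     ^)
Step 5: in state C at pos 0, read 0 -> (C,0)->write 1,move L,goto D. Now: state=D, head=-1, tape[-4..1]=011110 (head:    ^)
Step 6: in state D at pos -1, read 1 -> (D,1)->write 0,move R,goto A. Now: state=A, head=0, tape[-4..1]=011010 (head:     ^)
Step 7: in state A at pos 0, read 1 -> (A,1)->write 0,move L,goto C. Now: state=C, head=-1, tape[-4..1]=011000 (head:    ^)
Step 8: in state C at pos -1, read 0 -> (C,0)->write 1,move L,goto D. Now: state=D, head=-2, tape[-4..1]=011100 (head:   ^)
Step 9: in state D at pos -2, read 1 -> (D,1)->write 0,move R,goto A. Now: state=A, head=-1, tape[-4..1]=010100 (head:    ^)
Step 10: in state A at pos -1, read 1 -> (A,1)->write 0,move L,goto C. Now: state=C, head=-2, tape[-4..1]=010000 (head:   ^)

Answer: 1000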